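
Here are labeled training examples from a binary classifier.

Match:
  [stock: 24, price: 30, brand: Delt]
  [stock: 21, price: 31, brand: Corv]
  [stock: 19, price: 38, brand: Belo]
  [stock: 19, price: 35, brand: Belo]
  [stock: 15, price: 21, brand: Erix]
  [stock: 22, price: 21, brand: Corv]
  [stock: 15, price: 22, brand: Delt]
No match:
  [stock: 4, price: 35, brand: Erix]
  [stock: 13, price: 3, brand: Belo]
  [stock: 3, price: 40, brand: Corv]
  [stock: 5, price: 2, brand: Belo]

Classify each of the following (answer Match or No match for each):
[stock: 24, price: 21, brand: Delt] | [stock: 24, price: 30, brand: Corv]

Match, Match

All 'Match' examples share one property — stock ≥ 15 — and every 'No match' example lacks it.
[stock: 24, price: 21, brand: Delt]: stock = 24, meets the rule → Match.
[stock: 24, price: 30, brand: Corv]: stock = 24, meets the rule → Match.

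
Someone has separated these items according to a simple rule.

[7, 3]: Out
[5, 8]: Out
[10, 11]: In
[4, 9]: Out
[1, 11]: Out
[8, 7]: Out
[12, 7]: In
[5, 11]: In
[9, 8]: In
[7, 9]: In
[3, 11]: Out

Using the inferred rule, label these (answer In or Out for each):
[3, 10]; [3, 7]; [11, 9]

The distinguishing property — sum ≥ 16 — holds for all the 'In' cases and none of the 'Out' cases.
[3, 10]: 3+10 = 13 — fails this test, so Out. [3, 7]: 3+7 = 10 — fails this test, so Out. [11, 9]: 11+9 = 20 — matches, so In.

Out, Out, In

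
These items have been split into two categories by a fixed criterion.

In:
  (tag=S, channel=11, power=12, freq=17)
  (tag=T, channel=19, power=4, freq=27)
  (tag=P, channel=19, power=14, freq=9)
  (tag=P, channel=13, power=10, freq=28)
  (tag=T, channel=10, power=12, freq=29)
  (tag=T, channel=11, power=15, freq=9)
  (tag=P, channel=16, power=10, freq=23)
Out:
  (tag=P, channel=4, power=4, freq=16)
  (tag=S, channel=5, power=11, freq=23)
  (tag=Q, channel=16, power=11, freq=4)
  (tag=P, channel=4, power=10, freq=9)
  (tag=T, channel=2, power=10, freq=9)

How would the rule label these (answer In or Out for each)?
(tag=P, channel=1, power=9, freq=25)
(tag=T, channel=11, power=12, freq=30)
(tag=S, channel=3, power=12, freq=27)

A rule that fits every label: freq ≥ 9 AND channel ≥ 10 — true of each 'In' example, false of each 'Out' one.
(tag=P, channel=1, power=9, freq=25): freq = 25, channel = 1 — does not pass, so Out.
(tag=T, channel=11, power=12, freq=30): freq = 30, channel = 11 — checks out, so In.
(tag=S, channel=3, power=12, freq=27): freq = 27, channel = 3 — does not pass, so Out.

Out, In, Out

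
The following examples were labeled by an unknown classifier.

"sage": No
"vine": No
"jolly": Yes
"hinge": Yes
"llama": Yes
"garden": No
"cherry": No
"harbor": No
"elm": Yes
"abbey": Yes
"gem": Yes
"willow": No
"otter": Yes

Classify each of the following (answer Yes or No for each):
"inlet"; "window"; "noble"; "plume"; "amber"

Looking at the examples, the only property every 'Yes' case has and every 'No' case lacks is: odd length.

Yes, No, Yes, Yes, Yes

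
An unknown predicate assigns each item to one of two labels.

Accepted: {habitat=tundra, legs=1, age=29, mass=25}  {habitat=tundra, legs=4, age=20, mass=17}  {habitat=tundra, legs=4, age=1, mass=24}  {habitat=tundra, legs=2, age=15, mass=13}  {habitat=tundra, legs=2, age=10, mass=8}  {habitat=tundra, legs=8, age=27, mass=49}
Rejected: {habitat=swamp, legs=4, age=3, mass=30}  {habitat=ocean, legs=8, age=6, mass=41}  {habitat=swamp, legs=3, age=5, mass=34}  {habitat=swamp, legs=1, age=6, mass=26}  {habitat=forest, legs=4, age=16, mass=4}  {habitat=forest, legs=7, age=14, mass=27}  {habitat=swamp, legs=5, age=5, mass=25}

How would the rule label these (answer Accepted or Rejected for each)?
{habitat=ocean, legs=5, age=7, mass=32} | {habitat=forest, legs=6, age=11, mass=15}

Rejected, Rejected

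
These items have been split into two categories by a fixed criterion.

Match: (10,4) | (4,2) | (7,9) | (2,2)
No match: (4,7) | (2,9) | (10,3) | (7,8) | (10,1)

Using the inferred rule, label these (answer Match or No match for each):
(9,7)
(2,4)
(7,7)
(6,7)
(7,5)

Checking candidate rules against both groups, what survives is: sum is even.

Match, Match, Match, No match, Match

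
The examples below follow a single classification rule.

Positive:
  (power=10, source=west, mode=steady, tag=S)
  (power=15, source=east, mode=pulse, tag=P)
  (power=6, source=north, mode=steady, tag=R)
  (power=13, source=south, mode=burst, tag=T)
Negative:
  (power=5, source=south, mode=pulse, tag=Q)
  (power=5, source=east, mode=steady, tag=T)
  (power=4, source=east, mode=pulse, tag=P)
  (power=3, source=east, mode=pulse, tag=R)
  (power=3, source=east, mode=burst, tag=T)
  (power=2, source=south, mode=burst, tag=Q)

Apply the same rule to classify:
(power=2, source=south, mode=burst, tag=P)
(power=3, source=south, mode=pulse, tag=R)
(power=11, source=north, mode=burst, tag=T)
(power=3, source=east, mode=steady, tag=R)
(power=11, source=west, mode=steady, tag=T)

Negative, Negative, Positive, Negative, Positive

The pattern is that an item is 'Positive' exactly when: power ≥ 6.
(power=2, source=south, mode=burst, tag=P) → power = 2 → Negative. (power=3, source=south, mode=pulse, tag=R) → power = 3 → Negative. (power=11, source=north, mode=burst, tag=T) → power = 11 → Positive. (power=3, source=east, mode=steady, tag=R) → power = 3 → Negative. (power=11, source=west, mode=steady, tag=T) → power = 11 → Positive.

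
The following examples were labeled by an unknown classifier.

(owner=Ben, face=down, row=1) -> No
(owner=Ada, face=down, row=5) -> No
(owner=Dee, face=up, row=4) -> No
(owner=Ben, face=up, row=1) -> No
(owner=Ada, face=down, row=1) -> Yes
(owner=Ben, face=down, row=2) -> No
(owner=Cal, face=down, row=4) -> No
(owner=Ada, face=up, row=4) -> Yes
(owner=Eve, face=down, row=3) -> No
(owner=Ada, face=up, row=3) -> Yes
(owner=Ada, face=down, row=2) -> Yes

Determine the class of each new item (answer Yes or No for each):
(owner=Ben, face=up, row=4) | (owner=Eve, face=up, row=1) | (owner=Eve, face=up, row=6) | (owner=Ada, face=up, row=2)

No, No, No, Yes

The simplest hypothesis consistent with all the labels is: owner is Ada AND row ≤ 4.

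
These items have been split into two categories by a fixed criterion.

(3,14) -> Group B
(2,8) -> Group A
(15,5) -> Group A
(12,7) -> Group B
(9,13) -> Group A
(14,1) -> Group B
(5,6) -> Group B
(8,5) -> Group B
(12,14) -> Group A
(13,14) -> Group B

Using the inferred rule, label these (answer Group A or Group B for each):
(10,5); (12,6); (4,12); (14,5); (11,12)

Group B, Group A, Group A, Group B, Group B

Rule: sum is even. This holds for each 'Group A' example and fails for each 'Group B' one.
(10,5): 10+5 = 15, fails the rule → Group B. (12,6): 12+6 = 18, fits → Group A. (4,12): 4+12 = 16, fits → Group A. (14,5): 14+5 = 19, fails the rule → Group B. (11,12): 11+12 = 23, fails the rule → Group B.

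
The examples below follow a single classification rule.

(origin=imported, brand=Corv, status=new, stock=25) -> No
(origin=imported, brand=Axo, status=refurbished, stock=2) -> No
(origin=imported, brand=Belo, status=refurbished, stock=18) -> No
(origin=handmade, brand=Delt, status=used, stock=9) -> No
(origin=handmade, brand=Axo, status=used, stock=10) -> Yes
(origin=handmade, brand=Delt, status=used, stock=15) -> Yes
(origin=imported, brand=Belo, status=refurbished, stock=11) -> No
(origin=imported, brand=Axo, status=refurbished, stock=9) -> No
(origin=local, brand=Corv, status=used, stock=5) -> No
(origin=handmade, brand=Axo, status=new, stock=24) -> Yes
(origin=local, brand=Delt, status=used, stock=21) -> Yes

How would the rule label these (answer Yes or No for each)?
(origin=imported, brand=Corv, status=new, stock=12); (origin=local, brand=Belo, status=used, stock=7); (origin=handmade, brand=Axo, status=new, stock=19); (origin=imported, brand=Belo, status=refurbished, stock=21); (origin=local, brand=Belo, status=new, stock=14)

No, No, Yes, No, Yes

All 'Yes' examples share one property — origin is not imported AND stock ≥ 10 — and every 'No' example lacks it.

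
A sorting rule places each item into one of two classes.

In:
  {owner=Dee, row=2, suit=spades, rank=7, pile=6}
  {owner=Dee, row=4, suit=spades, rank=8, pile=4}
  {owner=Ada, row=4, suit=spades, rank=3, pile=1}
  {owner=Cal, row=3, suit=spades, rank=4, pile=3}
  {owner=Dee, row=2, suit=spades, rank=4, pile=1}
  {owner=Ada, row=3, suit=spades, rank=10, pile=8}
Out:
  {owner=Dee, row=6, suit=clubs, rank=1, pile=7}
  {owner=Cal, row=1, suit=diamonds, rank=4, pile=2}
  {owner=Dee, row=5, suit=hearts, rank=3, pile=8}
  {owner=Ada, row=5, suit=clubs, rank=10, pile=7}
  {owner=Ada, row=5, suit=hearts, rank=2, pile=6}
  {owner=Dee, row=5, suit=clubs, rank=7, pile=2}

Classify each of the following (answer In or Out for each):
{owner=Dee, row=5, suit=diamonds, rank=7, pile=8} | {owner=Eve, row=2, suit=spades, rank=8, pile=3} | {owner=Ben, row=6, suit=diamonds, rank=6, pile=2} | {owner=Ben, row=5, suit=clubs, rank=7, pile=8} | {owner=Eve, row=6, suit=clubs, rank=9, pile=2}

Out, In, Out, Out, Out

Comparing the two groups points to one rule — suit is spades.
{owner=Dee, row=5, suit=diamonds, rank=7, pile=8}: suit is diamonds, doesn't match → Out. {owner=Eve, row=2, suit=spades, rank=8, pile=3}: suit is spades, checks out → In. {owner=Ben, row=6, suit=diamonds, rank=6, pile=2}: suit is diamonds, doesn't match → Out. {owner=Ben, row=5, suit=clubs, rank=7, pile=8}: suit is clubs, doesn't match → Out. {owner=Eve, row=6, suit=clubs, rank=9, pile=2}: suit is clubs, doesn't match → Out.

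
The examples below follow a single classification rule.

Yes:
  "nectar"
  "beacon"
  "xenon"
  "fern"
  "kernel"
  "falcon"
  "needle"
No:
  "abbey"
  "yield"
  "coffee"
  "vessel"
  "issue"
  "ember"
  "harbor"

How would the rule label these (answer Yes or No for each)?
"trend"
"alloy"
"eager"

The rule appears to be: contains 'n'.

Yes, No, No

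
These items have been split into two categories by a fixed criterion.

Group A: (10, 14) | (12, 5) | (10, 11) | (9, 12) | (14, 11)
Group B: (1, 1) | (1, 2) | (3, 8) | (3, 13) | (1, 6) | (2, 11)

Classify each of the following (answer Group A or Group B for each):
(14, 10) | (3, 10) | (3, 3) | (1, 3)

Group A, Group B, Group B, Group B

'Group A' ⟺ sum ≥ 17.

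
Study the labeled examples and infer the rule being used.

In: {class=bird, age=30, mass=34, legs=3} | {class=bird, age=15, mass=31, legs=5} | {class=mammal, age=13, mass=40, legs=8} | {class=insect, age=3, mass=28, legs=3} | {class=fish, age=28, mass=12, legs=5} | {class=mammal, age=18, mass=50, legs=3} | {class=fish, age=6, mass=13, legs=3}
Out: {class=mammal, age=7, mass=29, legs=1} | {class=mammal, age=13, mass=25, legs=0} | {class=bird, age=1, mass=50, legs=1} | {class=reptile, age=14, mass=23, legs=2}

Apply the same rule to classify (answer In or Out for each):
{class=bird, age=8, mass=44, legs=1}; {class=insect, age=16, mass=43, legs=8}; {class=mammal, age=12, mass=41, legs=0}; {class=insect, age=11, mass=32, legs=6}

Out, In, Out, In

The simplest hypothesis consistent with all the labels is: legs ≥ 3.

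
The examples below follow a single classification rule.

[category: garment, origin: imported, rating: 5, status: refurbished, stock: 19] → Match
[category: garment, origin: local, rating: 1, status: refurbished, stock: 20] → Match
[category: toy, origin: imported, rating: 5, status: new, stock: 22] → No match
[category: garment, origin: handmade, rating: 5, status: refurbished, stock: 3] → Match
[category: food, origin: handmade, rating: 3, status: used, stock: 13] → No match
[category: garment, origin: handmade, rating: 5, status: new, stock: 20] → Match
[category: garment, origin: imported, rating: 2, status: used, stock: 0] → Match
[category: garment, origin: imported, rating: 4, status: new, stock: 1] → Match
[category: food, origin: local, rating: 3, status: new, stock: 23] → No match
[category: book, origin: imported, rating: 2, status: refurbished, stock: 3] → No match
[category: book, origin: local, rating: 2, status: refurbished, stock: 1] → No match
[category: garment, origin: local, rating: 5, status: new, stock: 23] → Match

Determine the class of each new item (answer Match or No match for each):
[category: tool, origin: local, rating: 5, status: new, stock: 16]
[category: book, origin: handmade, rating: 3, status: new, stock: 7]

A rule that fits every label: category is garment — true of each 'Match' example, false of each 'No match' one.
[category: tool, origin: local, rating: 5, status: new, stock: 16]: category is tool, does not fit → No match.
[category: book, origin: handmade, rating: 3, status: new, stock: 7]: category is book, does not fit → No match.

No match, No match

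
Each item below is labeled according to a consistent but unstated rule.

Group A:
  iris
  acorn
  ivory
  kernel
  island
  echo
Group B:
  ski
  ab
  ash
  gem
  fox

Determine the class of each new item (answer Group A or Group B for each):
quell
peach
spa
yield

Group A, Group A, Group B, Group A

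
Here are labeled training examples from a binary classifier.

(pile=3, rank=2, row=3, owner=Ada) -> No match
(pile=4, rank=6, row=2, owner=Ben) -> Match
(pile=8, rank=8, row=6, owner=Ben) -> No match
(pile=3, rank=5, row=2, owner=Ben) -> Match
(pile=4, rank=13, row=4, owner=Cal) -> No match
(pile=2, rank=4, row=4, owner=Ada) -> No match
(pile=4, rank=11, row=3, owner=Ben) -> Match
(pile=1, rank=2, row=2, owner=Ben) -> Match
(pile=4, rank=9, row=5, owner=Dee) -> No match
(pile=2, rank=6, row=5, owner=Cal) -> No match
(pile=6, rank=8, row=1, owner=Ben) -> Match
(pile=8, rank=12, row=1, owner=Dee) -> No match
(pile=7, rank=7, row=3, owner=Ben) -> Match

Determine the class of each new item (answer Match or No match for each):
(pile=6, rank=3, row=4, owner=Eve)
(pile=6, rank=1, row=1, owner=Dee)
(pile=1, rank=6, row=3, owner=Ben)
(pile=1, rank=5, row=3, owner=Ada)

The simplest hypothesis consistent with all the labels is: owner is Ben AND row ≤ 3.

No match, No match, Match, No match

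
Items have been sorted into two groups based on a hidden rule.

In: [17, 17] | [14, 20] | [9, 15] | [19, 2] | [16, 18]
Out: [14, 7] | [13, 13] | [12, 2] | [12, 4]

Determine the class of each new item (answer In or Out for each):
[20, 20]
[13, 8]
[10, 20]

In, Out, In

The distinguishing property — max ≥ 15 — holds for all the 'In' cases and none of the 'Out' cases.
[20, 20]: In (max 20). [13, 8]: Out (max 13). [10, 20]: In (max 20).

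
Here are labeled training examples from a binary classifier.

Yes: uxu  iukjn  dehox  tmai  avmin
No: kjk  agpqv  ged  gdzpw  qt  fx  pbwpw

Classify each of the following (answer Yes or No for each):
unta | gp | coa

Yes, No, Yes

'Yes' ⟺ has ≥ 2 vowels.
unta — 2 vowels, hence Yes. gp — 0 vowels, hence No. coa — 2 vowels, hence Yes.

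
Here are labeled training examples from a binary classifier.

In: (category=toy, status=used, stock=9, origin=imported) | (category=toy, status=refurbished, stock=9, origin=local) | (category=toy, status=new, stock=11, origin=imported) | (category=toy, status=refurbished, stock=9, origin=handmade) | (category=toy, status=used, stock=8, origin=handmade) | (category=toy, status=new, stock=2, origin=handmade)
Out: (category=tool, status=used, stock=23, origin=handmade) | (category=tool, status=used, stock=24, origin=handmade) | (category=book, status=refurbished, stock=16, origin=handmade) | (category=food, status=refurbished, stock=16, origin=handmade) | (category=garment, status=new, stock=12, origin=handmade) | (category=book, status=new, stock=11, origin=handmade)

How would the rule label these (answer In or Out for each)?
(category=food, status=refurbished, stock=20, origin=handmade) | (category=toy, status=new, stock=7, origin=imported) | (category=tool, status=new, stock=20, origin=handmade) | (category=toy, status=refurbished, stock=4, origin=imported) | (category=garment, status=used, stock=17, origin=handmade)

Comparing the two groups points to one rule — category is toy.
(category=food, status=refurbished, stock=20, origin=handmade) — category is food, hence Out.
(category=toy, status=new, stock=7, origin=imported) — category is toy, hence In.
(category=tool, status=new, stock=20, origin=handmade) — category is tool, hence Out.
(category=toy, status=refurbished, stock=4, origin=imported) — category is toy, hence In.
(category=garment, status=used, stock=17, origin=handmade) — category is garment, hence Out.

Out, In, Out, In, Out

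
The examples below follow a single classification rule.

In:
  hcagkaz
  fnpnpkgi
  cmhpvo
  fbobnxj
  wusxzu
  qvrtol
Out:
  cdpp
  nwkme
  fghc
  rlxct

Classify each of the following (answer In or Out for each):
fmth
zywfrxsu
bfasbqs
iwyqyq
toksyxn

Rule: length ≥ 6. This holds for each 'In' example and fails for each 'Out' one.
fmth: Out (length 4). zywfrxsu: In (length 8). bfasbqs: In (length 7). iwyqyq: In (length 6). toksyxn: In (length 7).

Out, In, In, In, In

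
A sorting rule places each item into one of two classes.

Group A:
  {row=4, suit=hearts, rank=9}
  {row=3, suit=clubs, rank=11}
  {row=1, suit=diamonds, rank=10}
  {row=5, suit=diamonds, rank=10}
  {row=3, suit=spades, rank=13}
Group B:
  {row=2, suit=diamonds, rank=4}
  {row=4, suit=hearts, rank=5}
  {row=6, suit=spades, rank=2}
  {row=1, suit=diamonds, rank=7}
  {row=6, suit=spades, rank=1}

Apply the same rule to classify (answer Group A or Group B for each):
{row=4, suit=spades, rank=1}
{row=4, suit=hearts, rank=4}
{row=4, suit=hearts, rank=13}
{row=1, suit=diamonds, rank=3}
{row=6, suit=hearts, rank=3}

Group B, Group B, Group A, Group B, Group B

The common property of the 'Group A' items is: rank ≥ 9. No 'Group B' item has it.
{row=4, suit=spades, rank=1}: Group B (rank = 1). {row=4, suit=hearts, rank=4}: Group B (rank = 4). {row=4, suit=hearts, rank=13}: Group A (rank = 13). {row=1, suit=diamonds, rank=3}: Group B (rank = 3). {row=6, suit=hearts, rank=3}: Group B (rank = 3).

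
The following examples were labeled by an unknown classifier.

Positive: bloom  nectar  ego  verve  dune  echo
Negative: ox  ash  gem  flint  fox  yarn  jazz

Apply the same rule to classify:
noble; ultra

The simplest hypothesis consistent with all the labels is: has ≥ 2 vowels.
Positive: noble, since 2 vowels.
Positive: ultra, since 2 vowels.

Positive, Positive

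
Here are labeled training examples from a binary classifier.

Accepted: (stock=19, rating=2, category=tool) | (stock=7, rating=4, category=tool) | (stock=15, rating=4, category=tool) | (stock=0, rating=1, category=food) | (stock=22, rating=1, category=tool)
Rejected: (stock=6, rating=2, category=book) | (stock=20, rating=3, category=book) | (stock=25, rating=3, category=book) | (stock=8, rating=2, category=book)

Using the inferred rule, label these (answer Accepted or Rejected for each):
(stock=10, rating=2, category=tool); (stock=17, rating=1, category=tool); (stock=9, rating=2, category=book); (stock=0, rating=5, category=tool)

The classifier is using: category is not book.
Accepted: (stock=10, rating=2, category=tool), since category is tool. Accepted: (stock=17, rating=1, category=tool), since category is tool. Rejected: (stock=9, rating=2, category=book), since category is book. Accepted: (stock=0, rating=5, category=tool), since category is tool.

Accepted, Accepted, Rejected, Accepted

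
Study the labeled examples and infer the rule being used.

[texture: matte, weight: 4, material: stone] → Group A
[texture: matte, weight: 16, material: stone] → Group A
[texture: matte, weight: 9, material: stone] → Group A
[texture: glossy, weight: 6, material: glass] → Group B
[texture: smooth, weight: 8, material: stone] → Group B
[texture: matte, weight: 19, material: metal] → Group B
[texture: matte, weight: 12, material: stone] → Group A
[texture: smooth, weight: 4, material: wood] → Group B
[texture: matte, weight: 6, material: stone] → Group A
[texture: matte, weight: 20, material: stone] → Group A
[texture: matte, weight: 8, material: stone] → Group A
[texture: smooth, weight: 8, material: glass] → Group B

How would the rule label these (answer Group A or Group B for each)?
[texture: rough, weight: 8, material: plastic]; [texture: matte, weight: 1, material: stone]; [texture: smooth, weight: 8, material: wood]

Group B, Group A, Group B

'Group A' ⟺ texture is matte AND material is stone.
Group B: [texture: rough, weight: 8, material: plastic], since texture is rough, material is plastic. Group A: [texture: matte, weight: 1, material: stone], since texture is matte, material is stone. Group B: [texture: smooth, weight: 8, material: wood], since texture is smooth, material is wood.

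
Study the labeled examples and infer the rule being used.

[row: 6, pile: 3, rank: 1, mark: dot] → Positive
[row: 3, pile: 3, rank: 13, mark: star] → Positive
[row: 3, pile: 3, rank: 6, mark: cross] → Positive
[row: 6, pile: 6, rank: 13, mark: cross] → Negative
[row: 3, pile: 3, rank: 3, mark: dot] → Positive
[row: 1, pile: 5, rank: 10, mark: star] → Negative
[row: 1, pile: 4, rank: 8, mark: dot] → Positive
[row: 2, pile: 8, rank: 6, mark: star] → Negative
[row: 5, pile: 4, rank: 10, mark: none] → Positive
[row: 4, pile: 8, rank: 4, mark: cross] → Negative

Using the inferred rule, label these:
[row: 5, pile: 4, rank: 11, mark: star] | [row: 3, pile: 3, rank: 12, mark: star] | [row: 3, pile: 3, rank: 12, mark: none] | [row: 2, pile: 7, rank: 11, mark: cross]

Positive, Positive, Positive, Negative

The rule appears to be: pile ≤ 4.
[row: 5, pile: 4, rank: 11, mark: star]: pile = 4, meets the rule → Positive.
[row: 3, pile: 3, rank: 12, mark: star]: pile = 3, meets the rule → Positive.
[row: 3, pile: 3, rank: 12, mark: none]: pile = 3, meets the rule → Positive.
[row: 2, pile: 7, rank: 11, mark: cross]: pile = 7, does not satisfy this → Negative.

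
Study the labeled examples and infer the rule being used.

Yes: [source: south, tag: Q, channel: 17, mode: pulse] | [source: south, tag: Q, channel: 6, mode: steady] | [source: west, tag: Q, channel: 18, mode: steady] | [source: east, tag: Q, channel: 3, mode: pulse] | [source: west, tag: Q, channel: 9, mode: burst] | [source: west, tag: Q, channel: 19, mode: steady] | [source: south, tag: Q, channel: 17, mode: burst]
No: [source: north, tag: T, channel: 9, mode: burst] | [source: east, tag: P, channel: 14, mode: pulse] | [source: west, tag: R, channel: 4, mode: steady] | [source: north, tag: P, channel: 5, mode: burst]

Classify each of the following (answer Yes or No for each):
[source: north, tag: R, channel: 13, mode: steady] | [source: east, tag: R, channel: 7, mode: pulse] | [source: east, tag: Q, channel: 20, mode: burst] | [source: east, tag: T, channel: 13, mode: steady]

Looking at the examples, the only property every 'Yes' case has and every 'No' case lacks is: tag is Q.
No: [source: north, tag: R, channel: 13, mode: steady], since tag is R. No: [source: east, tag: R, channel: 7, mode: pulse], since tag is R. Yes: [source: east, tag: Q, channel: 20, mode: burst], since tag is Q. No: [source: east, tag: T, channel: 13, mode: steady], since tag is T.

No, No, Yes, No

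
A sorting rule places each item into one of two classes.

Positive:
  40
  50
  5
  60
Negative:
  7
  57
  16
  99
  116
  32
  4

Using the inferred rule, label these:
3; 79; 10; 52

Looking at the examples, the only property every 'Positive' case has and every 'Negative' case lacks is: multiple of 5.

Negative, Negative, Positive, Negative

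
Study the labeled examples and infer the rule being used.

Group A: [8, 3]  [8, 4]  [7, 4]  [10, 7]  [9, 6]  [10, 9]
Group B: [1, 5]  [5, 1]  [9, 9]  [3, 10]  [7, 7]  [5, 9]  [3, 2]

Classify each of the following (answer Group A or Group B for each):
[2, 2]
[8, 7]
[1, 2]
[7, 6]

Every 'Group A' example satisfies: first > second AND sum ≥ 11. None of the 'Group B' examples do.

Group B, Group A, Group B, Group A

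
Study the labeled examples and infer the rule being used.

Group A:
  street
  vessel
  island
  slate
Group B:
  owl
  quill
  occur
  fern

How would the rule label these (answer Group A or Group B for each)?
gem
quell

The common property of the 'Group A' items is: contains 's'. No 'Group B' item has it.
Group B: gem, since no 's'. Group B: quell, since no 's'.

Group B, Group B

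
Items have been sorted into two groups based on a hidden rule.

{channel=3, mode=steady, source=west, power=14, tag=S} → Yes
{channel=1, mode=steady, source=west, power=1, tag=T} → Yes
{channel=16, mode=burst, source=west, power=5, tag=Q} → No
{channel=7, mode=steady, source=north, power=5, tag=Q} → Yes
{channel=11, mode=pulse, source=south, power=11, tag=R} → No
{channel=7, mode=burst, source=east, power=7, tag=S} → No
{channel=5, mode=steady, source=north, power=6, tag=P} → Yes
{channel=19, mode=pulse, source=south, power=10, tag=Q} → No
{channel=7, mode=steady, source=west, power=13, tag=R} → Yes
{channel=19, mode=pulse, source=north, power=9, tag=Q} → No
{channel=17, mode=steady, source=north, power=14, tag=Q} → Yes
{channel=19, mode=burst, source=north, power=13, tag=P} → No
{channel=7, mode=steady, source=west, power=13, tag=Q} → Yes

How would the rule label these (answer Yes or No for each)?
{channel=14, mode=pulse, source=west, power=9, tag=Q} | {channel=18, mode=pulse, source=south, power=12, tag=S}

All 'Yes' examples share one property — mode is steady — and every 'No' example lacks it.
{channel=14, mode=pulse, source=west, power=9, tag=Q}: No (mode is pulse). {channel=18, mode=pulse, source=south, power=12, tag=S}: No (mode is pulse).

No, No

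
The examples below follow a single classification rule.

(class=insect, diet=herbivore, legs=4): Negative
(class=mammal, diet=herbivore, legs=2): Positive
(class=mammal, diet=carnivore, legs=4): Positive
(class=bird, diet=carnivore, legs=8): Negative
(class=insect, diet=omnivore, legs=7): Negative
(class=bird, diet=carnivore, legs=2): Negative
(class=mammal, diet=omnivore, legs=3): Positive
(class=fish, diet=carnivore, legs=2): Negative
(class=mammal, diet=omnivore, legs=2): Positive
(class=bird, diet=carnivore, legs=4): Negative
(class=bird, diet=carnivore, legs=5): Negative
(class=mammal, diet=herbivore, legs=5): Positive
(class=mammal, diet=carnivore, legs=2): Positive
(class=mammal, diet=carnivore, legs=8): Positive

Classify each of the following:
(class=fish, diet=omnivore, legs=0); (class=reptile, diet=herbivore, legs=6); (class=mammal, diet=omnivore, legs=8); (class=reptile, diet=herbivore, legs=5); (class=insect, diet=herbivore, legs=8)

Negative, Negative, Positive, Negative, Negative

Every 'Positive' example satisfies: class is mammal. None of the 'Negative' examples do.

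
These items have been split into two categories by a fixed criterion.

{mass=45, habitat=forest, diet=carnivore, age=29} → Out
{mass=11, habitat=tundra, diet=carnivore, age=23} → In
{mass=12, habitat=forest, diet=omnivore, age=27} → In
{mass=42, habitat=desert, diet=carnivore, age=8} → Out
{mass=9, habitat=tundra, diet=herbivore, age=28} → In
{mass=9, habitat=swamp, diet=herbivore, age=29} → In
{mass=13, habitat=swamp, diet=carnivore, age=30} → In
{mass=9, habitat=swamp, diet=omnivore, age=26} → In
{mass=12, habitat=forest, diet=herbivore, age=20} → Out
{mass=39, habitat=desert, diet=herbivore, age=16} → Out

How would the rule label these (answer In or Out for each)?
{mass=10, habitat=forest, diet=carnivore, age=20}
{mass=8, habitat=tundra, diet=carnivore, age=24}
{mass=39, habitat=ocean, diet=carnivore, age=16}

Out, In, Out

One predicate separates the groups cleanly: age ≥ 23 AND mass ≤ 13.
{mass=10, habitat=forest, diet=carnivore, age=20} — age = 20, mass = 10, hence Out. {mass=8, habitat=tundra, diet=carnivore, age=24} — age = 24, mass = 8, hence In. {mass=39, habitat=ocean, diet=carnivore, age=16} — age = 16, mass = 39, hence Out.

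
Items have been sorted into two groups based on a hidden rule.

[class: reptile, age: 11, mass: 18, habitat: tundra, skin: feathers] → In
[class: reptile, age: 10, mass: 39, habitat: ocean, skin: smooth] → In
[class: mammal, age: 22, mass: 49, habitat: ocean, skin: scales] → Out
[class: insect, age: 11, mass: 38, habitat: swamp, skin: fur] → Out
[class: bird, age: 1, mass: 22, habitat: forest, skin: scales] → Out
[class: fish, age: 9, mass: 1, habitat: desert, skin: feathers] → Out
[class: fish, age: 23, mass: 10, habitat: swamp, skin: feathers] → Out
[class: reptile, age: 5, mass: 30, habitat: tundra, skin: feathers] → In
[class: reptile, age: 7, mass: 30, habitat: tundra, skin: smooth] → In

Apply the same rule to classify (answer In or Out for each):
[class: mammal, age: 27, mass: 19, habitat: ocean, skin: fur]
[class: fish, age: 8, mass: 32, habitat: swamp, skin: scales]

Looking at the examples, the only property every 'In' case has and every 'Out' case lacks is: class is reptile.
Out: [class: mammal, age: 27, mass: 19, habitat: ocean, skin: fur], since class is mammal. Out: [class: fish, age: 8, mass: 32, habitat: swamp, skin: scales], since class is fish.

Out, Out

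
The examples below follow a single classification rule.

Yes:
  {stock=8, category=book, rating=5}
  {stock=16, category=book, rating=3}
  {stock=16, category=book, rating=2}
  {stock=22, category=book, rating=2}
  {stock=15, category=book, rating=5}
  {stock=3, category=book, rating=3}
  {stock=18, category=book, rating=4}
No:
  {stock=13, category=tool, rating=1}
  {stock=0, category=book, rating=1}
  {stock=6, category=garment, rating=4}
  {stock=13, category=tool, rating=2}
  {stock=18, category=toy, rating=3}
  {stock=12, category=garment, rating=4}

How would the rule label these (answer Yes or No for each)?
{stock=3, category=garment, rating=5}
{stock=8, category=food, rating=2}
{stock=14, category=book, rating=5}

Every 'Yes' example satisfies: category is book AND stock ≥ 3. None of the 'No' examples do.

No, No, Yes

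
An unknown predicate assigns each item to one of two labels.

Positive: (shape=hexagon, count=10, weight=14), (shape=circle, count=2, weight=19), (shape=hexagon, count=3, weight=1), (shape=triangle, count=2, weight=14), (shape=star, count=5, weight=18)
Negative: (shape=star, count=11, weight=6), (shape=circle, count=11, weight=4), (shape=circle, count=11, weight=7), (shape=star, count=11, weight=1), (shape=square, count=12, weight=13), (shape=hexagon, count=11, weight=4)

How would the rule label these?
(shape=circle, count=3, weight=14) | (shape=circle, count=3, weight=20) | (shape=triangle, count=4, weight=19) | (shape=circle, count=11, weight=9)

All 'Positive' examples share one property — count ≤ 10 — and every 'Negative' example lacks it.
Positive: (shape=circle, count=3, weight=14), since count = 3. Positive: (shape=circle, count=3, weight=20), since count = 3. Positive: (shape=triangle, count=4, weight=19), since count = 4. Negative: (shape=circle, count=11, weight=9), since count = 11.

Positive, Positive, Positive, Negative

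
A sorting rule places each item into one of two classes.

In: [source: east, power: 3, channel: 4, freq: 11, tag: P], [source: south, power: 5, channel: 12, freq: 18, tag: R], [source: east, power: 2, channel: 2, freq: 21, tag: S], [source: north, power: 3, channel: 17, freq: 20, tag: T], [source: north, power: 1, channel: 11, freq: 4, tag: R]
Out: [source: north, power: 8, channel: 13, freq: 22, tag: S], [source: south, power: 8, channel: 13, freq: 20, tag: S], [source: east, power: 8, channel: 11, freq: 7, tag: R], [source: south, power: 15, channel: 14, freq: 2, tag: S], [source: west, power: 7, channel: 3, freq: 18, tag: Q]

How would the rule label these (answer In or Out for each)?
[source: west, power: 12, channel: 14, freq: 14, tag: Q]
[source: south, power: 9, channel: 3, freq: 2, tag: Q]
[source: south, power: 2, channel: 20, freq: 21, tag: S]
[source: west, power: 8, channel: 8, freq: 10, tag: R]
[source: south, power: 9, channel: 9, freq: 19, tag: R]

Rule: power ≤ 5. This holds for each 'In' example and fails for each 'Out' one.
[source: west, power: 12, channel: 14, freq: 14, tag: Q] — power = 12, hence Out. [source: south, power: 9, channel: 3, freq: 2, tag: Q] — power = 9, hence Out. [source: south, power: 2, channel: 20, freq: 21, tag: S] — power = 2, hence In. [source: west, power: 8, channel: 8, freq: 10, tag: R] — power = 8, hence Out. [source: south, power: 9, channel: 9, freq: 19, tag: R] — power = 9, hence Out.

Out, Out, In, Out, Out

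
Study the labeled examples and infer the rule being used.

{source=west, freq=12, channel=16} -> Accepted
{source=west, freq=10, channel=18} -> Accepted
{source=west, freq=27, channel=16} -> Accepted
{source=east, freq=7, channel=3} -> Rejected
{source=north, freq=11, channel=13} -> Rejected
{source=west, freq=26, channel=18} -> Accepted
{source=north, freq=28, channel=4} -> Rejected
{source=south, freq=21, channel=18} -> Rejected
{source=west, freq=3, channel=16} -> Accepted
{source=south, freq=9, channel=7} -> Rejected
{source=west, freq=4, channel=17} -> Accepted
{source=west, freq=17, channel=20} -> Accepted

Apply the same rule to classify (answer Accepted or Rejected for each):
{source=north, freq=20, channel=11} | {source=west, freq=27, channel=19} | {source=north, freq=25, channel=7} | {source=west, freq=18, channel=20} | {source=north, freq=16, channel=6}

Rejected, Accepted, Rejected, Accepted, Rejected

The simplest hypothesis consistent with all the labels is: source is west.
{source=north, freq=20, channel=11} — source is north, hence Rejected. {source=west, freq=27, channel=19} — source is west, hence Accepted. {source=north, freq=25, channel=7} — source is north, hence Rejected. {source=west, freq=18, channel=20} — source is west, hence Accepted. {source=north, freq=16, channel=6} — source is north, hence Rejected.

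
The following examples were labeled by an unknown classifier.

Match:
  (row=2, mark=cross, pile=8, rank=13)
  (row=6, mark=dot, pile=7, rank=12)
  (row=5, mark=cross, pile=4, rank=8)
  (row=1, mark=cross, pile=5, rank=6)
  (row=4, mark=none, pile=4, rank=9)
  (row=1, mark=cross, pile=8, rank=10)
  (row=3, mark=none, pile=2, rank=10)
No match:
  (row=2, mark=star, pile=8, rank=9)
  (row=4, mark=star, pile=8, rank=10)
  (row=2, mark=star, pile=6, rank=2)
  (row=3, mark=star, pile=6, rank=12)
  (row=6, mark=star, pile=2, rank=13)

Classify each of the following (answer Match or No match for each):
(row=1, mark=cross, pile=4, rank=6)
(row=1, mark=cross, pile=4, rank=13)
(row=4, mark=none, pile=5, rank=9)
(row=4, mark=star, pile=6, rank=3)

The pattern is that an item is 'Match' exactly when: mark is not star.
(row=1, mark=cross, pile=4, rank=6) → mark is cross → Match. (row=1, mark=cross, pile=4, rank=13) → mark is cross → Match. (row=4, mark=none, pile=5, rank=9) → mark is none → Match. (row=4, mark=star, pile=6, rank=3) → mark is star → No match.

Match, Match, Match, No match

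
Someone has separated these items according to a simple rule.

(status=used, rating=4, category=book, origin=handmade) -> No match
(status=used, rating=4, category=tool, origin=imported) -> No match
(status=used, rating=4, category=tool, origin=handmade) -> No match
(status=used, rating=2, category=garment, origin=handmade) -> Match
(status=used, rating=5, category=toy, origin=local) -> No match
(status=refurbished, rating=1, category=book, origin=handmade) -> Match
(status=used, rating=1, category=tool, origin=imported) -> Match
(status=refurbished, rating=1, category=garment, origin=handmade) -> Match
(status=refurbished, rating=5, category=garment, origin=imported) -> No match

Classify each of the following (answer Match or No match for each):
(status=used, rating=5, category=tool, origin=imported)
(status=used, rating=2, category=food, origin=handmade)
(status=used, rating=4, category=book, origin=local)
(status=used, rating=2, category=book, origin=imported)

No match, Match, No match, Match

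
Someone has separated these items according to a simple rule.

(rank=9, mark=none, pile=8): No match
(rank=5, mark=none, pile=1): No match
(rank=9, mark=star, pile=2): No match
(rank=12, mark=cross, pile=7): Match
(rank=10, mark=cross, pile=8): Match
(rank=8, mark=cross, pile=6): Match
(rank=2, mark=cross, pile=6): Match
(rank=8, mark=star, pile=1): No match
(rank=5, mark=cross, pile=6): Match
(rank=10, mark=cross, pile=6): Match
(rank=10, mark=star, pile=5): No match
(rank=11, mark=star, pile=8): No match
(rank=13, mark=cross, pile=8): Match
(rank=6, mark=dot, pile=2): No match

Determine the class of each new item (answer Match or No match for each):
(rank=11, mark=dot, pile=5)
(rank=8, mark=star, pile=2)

The distinguishing property — mark is cross — holds for all the 'Match' cases and none of the 'No match' cases.

No match, No match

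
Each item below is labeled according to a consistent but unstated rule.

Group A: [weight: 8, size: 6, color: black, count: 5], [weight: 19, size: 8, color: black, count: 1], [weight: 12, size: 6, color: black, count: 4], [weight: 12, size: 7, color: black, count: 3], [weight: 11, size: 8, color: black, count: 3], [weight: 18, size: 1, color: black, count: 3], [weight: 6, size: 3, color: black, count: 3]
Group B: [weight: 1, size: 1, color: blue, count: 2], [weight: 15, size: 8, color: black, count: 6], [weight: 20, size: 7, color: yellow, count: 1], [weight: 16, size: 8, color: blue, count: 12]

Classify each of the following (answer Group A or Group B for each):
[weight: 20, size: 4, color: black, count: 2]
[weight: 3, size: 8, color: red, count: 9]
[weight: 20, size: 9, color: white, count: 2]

'Group A' ⟺ color is black AND count ≤ 5.
[weight: 20, size: 4, color: black, count: 2]: color is black, count = 2 — passes, so Group A. [weight: 3, size: 8, color: red, count: 9]: color is red, count = 9 — fails this test, so Group B. [weight: 20, size: 9, color: white, count: 2]: color is white, count = 2 — fails this test, so Group B.

Group A, Group B, Group B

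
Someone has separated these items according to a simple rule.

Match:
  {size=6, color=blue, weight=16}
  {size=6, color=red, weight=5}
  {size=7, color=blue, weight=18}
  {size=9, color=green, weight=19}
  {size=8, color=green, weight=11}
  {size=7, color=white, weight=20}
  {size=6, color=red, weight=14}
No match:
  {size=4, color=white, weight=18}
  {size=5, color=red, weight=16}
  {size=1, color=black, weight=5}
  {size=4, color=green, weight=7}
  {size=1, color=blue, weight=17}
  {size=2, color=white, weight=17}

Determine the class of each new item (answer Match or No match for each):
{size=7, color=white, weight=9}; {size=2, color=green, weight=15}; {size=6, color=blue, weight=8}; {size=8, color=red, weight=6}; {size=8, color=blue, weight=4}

Match, No match, Match, Match, Match

All 'Match' examples share one property — size ≥ 6 — and every 'No match' example lacks it.
Match: {size=7, color=white, weight=9}, since size = 7. No match: {size=2, color=green, weight=15}, since size = 2. Match: {size=6, color=blue, weight=8}, since size = 6. Match: {size=8, color=red, weight=6}, since size = 8. Match: {size=8, color=blue, weight=4}, since size = 8.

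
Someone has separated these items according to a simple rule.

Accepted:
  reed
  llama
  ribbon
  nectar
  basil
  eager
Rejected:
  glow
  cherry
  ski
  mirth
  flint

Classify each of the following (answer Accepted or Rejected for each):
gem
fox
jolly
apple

Rejected, Rejected, Rejected, Accepted

Every 'Accepted' example satisfies: has ≥ 2 vowels. None of the 'Rejected' examples do.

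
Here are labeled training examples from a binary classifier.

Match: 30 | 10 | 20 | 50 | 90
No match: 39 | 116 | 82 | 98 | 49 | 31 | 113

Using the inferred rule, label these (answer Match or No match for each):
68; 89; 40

All 'Match' examples share one property — multiple of 5 — and every 'No match' example lacks it.
68: 68 = 5·13 + 3, fails this test → No match.
89: 89 = 5·17 + 4, fails this test → No match.
40: 40 = 5·8, fits → Match.

No match, No match, Match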